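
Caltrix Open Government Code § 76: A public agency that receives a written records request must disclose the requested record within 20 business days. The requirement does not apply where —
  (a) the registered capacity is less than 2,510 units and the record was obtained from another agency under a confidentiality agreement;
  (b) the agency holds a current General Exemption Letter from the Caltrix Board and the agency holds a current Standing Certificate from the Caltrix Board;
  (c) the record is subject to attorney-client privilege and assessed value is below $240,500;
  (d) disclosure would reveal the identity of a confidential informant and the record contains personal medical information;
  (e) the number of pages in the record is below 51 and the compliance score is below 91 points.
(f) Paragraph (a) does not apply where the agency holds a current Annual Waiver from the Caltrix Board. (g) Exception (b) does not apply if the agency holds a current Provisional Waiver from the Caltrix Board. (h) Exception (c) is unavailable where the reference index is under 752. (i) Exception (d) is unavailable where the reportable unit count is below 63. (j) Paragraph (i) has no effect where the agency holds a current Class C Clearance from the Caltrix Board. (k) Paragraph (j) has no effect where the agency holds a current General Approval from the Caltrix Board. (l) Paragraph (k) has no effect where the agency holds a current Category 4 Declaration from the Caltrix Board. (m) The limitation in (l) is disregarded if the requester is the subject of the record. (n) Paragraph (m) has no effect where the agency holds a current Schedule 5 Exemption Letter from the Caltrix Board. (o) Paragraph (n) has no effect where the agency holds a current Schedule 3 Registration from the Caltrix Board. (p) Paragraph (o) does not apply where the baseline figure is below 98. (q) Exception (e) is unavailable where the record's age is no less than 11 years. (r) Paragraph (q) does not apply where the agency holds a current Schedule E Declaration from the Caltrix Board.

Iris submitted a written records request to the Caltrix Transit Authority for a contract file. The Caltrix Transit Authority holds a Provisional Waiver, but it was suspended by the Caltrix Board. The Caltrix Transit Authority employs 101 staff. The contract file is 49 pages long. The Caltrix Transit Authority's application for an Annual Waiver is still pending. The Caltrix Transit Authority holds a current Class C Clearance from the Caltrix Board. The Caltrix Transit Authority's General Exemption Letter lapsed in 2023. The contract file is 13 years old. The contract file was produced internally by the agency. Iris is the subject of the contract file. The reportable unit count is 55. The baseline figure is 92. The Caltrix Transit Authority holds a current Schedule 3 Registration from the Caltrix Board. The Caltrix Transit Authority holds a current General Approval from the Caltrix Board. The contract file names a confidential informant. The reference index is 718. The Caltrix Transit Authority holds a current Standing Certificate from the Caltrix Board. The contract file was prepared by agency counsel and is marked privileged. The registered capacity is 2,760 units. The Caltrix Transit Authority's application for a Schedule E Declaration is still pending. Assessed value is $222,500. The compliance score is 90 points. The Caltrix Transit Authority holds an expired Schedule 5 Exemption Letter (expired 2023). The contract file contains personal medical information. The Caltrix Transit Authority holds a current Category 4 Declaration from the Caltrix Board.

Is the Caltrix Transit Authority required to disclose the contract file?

Exception (a) does not apply: the registered capacity is 2,760 units, not less than 2,510 units.
Exception (b) does not apply: there is no General Exemption Letter in force.
Exception (c) is satisfied on its face — the contract file is privileged; assessed value is $222,500, below the $240,500 limit. However, paragraph (h) must be considered: (h) operates against (c): the reference index is 718, under the 752 limit. So (c) is unavailable.
Exception (d): the contract file names a confidential informant; the contract file contains personal medical information — every condition holds. But: (i) operates — the reportable unit count is 55, below the 63 limit. (j) applies (a current Class C Clearance is held), but yields to (k): (k) operates — a current General Approval is held. (l) is triggered (a current Category 4 Declaration is held), but is displaced by (m): (m) operates against (l): Iris is the subject of the contract file. (n), which would lift (m), is not triggered — no current Schedule 5 Exemption Letter is held. (d) is therefore removed.
Exception (e)'s conditions are all satisfied: the number of pages in the record is 49, below the 51 limit; the compliance score is 90 points, below the 91 points limit. But: (q) operates against (e): the record's age is 13 years, meeting the 11 years threshold. (r) is not engaged (there is no Schedule E Declaration in force), so (q) stands. Exception (e) does not apply.
Every exception is unavailable, so the rule governs.

Yes — the Caltrix Transit Authority must disclose the contract file.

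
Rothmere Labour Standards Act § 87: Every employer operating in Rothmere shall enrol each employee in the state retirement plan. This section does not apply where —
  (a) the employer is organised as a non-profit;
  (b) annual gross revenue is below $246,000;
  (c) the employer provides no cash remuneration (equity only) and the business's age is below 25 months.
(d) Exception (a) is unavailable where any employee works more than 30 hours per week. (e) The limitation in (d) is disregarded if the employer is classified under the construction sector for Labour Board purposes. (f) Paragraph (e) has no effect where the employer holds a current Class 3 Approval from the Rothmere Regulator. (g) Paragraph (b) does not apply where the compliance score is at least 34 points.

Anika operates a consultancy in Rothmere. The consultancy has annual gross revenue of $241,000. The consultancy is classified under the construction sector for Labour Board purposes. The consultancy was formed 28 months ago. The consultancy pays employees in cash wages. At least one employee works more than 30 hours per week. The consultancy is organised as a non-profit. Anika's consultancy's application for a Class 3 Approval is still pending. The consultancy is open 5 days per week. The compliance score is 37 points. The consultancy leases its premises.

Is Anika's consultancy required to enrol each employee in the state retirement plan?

All of (a)'s requirements are met (the employer is a non-profit). Applying paragraphs (d)–(f): (d) is engaged (at least one employee exceeds 30 hours/week), but is itself disapplied by (e): (e) is engaged — the consultancy is classified under the construction sector. (f), which would lift (e), is not engaged — no current Class 3 Approval is held. Exception (a) stands.
Exception (b): annual gross revenue is $241,000, below the $246,000 limit — every condition holds. But applying paragraph (g): (g) operates — the compliance score is 37 points, meeting the 34 points threshold. So (b) is unavailable.
Exception (c) requires that the employer provides no cash remuneration (equity only); but employees are paid cash wages, so (c) is unavailable.

No — exception (a) applies; Anika's consultancy is not required to enrol each employee in the state retirement plan.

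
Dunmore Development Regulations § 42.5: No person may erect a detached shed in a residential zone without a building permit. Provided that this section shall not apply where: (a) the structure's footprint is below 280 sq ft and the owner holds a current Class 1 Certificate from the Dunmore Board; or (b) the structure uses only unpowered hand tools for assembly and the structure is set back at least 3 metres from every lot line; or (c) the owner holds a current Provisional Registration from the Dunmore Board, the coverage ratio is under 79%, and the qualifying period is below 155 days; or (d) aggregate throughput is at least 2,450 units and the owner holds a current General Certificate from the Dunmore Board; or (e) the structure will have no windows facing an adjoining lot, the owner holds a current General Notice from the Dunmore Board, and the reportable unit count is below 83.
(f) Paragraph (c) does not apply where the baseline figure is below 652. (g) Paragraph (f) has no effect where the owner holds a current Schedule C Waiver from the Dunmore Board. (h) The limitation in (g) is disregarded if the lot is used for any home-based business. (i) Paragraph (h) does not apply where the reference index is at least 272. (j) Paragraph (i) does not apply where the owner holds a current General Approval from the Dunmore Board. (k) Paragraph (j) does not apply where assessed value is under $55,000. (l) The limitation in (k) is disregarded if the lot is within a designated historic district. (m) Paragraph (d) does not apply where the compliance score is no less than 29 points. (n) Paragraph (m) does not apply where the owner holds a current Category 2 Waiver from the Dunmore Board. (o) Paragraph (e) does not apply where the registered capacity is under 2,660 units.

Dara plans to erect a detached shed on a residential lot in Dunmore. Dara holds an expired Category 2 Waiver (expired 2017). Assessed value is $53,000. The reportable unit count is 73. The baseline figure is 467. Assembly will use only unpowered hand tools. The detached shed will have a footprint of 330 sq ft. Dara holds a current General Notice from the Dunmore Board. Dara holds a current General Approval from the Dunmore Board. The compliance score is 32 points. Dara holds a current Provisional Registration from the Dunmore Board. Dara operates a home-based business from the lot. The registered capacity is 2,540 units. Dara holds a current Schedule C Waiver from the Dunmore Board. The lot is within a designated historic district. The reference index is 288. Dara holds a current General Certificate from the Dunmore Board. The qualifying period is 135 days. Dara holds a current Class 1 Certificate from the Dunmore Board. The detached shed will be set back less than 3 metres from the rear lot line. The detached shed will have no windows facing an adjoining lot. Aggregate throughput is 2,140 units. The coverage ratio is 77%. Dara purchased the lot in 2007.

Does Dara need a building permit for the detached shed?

Yes — Dara must obtain a building permit.

Exception (a) fails — the structure's footprint is 330 sq ft, not below 280 sq ft.
Exception (b) requires that the structure is set back at least 3 metres from every lot line; but the rear setback is under 3 m, so (b) is unavailable.
Exception (c) is satisfied on its face — a current Provisional Registration is held; the coverage ratio is 77%, under the 79% limit; the qualifying period is 135 days, below the 155 days limit. Turning to paragraphs (f)–(l): (f) is engaged — the baseline figure is 467, below the 652 limit. (g) would limit (f) — a current Schedule C Waiver is held — but (h) sets (g) aside: (h) operates against (g): a home-based business operates on the lot. (i) would limit (h) — the reference index is 288, meeting the 272 threshold — but (j) sets (i) aside: (j) is triggered — a current General Approval is held. (k) applies (assessed value is $53,000, under the $55,000 limit), but yields to (l): (l) operates — the lot is in a historic district. (c) is therefore removed.
Exception (d) fails — aggregate throughput is 2,140 units, short of 2,450 units.
All of (e)'s requirements are met (no windows face an adjoining lot; a current General Notice is held; the reportable unit count is 73, below the 83 limit). Turning to paragraph (o): (o) operates against (e): the registered capacity is 2,540 units, under the 2,660 units limit. So (e) is unavailable.
None of the exceptions is available; § 42.5 applies in full.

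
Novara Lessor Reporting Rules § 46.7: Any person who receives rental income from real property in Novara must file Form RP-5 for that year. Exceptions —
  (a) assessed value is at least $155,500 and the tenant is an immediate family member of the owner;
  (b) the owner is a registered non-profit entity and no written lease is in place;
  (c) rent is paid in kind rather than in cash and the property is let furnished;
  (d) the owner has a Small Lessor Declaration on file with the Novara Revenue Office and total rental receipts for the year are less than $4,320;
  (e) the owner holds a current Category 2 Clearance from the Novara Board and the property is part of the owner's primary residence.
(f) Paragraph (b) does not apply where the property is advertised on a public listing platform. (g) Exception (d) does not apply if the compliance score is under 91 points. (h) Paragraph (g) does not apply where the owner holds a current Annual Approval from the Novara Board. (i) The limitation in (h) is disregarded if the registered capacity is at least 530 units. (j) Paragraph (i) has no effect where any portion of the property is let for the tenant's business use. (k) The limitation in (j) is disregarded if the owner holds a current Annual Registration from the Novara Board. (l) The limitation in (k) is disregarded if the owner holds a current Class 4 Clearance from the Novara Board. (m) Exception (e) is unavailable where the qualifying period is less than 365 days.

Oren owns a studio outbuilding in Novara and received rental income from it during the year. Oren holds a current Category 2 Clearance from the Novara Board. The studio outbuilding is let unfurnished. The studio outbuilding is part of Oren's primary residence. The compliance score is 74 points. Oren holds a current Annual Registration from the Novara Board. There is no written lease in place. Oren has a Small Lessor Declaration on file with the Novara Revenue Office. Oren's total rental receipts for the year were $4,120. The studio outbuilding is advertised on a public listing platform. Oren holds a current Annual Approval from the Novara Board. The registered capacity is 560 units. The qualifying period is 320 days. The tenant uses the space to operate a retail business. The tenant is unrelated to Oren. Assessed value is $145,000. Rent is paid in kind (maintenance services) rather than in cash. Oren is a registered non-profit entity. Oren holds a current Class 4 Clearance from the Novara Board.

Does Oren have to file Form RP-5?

Exception (a) does not apply: assessed value is $145,000, short of $155,500.
Exception (b)'s conditions are all satisfied: Oren is a registered non-profit; there is no written lease. Turning to paragraph (f): (f) applies — the property is publicly advertised. Exception (b) does not apply.
Exception (c) does not apply: the property is let unfurnished.
Exception (d)'s conditions are all satisfied: a Small Lessor Declaration is on file; total rental receipts for the year are $4,120, less than the $4,320 limit. Applying paragraphs (g)–(l): (g) would limit (d) — the compliance score is 74 points, under the 91 points limit — but (h) sets (g) aside: (h) applies — a current Annual Approval is held. (i) applies (the registered capacity is 560 units, meeting the 530 units threshold), but is set aside by (j): (j) operates against (i): the space is let for business use. (k) applies (a current Annual Registration is held), but is set aside by (l): (l) operates — a current Class 4 Clearance is held. So (d) applies.
Exception (e) is satisfied on its face — a current Category 2 Clearance is held; the studio outbuilding is part of the primary residence. But: (m) applies — the qualifying period is 320 days, less than the 365 days limit. So (e) is unavailable.

No — exception (d) applies; Oren is not required to file Form RP-5.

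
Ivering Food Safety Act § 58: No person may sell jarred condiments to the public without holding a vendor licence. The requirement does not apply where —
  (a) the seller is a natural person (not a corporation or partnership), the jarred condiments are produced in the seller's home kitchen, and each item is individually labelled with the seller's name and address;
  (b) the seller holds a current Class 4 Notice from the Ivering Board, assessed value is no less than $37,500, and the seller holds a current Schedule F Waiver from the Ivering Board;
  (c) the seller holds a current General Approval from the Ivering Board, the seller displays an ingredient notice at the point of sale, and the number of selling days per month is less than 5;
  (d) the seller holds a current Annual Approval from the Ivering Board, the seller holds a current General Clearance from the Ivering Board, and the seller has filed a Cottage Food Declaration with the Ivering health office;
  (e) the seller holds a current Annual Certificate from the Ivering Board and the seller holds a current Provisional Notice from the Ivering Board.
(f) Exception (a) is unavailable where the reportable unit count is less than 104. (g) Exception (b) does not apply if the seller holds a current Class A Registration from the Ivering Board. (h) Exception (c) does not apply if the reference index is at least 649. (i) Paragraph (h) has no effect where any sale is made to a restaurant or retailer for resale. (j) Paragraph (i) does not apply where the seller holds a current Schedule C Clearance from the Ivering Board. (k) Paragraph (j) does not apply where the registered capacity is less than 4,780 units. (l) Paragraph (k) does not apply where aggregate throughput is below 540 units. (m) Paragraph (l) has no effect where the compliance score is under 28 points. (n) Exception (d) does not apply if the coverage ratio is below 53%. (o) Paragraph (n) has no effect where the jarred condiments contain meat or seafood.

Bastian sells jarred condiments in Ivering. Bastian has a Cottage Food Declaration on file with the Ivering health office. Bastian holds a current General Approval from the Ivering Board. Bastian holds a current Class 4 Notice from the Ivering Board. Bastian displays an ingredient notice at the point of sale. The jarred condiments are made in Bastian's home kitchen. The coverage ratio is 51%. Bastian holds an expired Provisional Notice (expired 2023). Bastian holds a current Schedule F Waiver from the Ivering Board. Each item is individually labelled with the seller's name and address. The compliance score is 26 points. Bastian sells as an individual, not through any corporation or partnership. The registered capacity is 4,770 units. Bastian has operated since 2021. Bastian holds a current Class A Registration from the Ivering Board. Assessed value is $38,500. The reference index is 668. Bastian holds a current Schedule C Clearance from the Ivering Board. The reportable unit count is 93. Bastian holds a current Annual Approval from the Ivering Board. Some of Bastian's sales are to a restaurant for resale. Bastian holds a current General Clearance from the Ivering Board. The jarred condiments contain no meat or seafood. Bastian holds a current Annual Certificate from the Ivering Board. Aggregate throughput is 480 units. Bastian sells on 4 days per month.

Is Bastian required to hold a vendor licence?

No — exception (c) applies; Bastian is not required to hold a vendor licence.

Exception (a): the seller is a natural person; the jarred condiments are home-kitchen produced; items are individually labelled — every condition holds. Turning to paragraph (f): (f) is triggered — the reportable unit count is 93, less than the 104 limit. Exception (a) does not apply.
Exception (b)'s conditions are all satisfied: a current Class 4 Notice is held; assessed value is $38,500, meeting the $37,500 threshold; a current Schedule F Waiver is held. But: (g) is triggered — a current Class A Registration is held. So (b) is unavailable.
Exception (c): a current General Approval is held; an ingredient notice is displayed; the number of selling days per month is 4, less than the 5 limit — every condition holds. Applying paragraphs (h)–(m): (h) would limit (c) — the reference index is 668, meeting the 649 threshold — but (i) sets (h) aside: (i) operates against (h): some sales are to a restaurant for resale. (j) would limit (i) — a current Schedule C Clearance is held — but (k) sets (j) aside: (k) operates against (j): the registered capacity is 4,770 units, less than the 4,780 units limit. (l) operates (aggregate throughput is 480 units, below the 540 units limit), but is set aside by (m): (m) applies — the compliance score is 26 points, under the 28 points limit. Exception (c) stands.
Exception (d): a current Annual Approval is held; a current General Clearance is held; a Cottage Food Declaration is on file — every condition holds. But: (n) is engaged — the coverage ratio is 51%, below the 53% limit. (o) does not operate here (the jarred condiments contain no meat or seafood), so (n) stands. Exception (d) does not apply.
Exception (e) requires that the seller holds a current Provisional Notice from the Ivering Board; but there is no Provisional Notice in force, so (e) is unavailable.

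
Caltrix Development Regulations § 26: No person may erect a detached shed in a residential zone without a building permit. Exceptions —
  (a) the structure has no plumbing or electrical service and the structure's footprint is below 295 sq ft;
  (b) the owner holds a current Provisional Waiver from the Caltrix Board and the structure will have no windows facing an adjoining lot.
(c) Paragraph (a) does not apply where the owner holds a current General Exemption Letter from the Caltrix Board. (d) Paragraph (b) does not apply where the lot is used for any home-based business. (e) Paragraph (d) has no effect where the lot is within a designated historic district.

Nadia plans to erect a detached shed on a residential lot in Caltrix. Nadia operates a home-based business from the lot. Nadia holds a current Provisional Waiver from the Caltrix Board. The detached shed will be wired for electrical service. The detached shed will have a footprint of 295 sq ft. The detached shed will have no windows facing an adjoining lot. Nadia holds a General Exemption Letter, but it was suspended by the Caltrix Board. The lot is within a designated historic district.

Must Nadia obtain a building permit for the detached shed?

Exception (a) fails — electrical service is planned.
Exception (b)'s conditions are all satisfied: a current Provisional Waiver is held; no windows face an adjoining lot. Applying paragraphs (d)–(e): (d) is triggered (a home-based business operates on the lot), but is itself disapplied by (e): (e) applies — the lot is in a historic district. Exception (b) stands.

No — exception (b) applies; Nadia does not need a building permit.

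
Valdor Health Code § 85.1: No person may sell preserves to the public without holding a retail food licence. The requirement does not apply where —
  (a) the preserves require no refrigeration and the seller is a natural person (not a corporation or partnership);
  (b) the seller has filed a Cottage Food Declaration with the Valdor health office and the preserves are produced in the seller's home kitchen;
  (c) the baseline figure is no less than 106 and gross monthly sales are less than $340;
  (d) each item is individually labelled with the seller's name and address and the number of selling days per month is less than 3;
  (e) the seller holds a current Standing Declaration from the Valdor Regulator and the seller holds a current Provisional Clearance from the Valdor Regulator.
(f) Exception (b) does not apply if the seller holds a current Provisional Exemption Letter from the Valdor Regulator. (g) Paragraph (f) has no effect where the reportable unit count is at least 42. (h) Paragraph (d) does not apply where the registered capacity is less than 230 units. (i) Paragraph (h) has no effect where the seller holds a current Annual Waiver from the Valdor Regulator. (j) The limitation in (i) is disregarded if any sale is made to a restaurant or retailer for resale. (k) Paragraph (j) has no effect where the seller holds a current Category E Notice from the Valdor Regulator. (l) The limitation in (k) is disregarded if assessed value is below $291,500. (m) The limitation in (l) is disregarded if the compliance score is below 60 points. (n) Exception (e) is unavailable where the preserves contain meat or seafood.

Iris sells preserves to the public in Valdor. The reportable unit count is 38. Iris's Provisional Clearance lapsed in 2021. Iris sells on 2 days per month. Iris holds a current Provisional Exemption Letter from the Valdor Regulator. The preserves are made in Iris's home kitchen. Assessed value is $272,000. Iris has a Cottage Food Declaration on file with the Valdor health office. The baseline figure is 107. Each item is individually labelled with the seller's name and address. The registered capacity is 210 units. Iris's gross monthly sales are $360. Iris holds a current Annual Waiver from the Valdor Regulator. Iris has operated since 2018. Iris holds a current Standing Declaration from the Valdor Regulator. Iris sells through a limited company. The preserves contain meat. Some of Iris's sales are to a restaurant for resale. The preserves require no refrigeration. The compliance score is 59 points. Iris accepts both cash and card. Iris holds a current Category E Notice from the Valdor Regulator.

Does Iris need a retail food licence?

Exception (a) does not apply: the seller operates through a limited company.
Exception (b): a Cottage Food Declaration is on file; the preserves are home-kitchen produced — every condition holds. But applying paragraphs (f)–(g): (f) applies — a current Provisional Exemption Letter is held. (g), which would lift (f), is not triggered — the reportable unit count is 38, short of 42. Exception (b) does not apply.
Exception (c) fails — gross monthly sales are $360, not less than $340.
Exception (d) is satisfied on its face — items are individually labelled; the number of selling days per month is 2, less than the 3 limit. Applying paragraphs (h)–(m): (h) operates (the registered capacity is 210 units, less than the 230 units limit), but is set aside by (i): (i) applies — a current Annual Waiver is held. (j) is engaged (some sales are to a restaurant for resale), but is displaced by (k): (k) applies — a current Category E Notice is held. (l) operates (assessed value is $272,000, below the $291,500 limit), but yields to (m): (m) is engaged — the compliance score is 59 points, below the 60 points limit. (d) remains available.
Exception (e) fails — there is no Provisional Clearance in force.

No — exception (d) applies; Iris is not required to hold a retail food licence.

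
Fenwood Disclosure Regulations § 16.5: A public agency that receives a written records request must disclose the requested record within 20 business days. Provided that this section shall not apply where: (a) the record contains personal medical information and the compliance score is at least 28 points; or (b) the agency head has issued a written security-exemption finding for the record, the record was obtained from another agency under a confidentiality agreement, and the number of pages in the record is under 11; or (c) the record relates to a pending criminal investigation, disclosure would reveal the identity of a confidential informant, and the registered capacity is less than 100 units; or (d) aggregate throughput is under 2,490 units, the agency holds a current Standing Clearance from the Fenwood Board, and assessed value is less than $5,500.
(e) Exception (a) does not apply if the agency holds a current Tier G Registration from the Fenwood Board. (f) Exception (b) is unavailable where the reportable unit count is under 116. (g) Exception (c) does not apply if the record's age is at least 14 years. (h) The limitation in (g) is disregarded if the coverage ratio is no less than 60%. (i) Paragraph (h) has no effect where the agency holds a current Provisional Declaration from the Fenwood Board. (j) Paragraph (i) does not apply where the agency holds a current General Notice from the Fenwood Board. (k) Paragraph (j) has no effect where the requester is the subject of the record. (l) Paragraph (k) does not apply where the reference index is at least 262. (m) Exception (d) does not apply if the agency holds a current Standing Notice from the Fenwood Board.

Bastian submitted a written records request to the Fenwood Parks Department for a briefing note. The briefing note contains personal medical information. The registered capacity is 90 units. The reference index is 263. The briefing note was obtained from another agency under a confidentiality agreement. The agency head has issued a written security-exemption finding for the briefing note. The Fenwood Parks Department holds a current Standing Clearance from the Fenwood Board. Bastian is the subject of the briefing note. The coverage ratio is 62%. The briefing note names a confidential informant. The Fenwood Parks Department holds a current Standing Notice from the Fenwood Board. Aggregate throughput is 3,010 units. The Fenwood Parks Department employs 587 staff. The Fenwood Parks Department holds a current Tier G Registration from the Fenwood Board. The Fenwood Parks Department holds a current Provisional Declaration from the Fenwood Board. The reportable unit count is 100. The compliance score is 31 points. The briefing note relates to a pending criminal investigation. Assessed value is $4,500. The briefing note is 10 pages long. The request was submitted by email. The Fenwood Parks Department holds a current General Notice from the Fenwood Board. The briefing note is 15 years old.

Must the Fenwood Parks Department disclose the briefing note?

No — exception (c) applies; the Fenwood Parks Department is not required to disclose the briefing note.

Exception (a): the briefing note contains personal medical information; the compliance score is 31 points, meeting the 28 points threshold — every condition holds. However, paragraph (e) must be considered: (e) operates — a current Tier G Registration is held. So (a) is unavailable.
Exception (b) is satisfied on its face — a written security-exemption finding has been issued; the briefing note was obtained under a confidentiality agreement; the number of pages in the record is 10, under the 11 limit. Turning to paragraph (f): (f) operates — the reportable unit count is 100, under the 116 limit. (b) is therefore removed.
All of (c)'s requirements are met (the briefing note relates to a pending investigation; the briefing note names a confidential informant; the registered capacity is 90 units, less than the 100 units limit). Considering the limiting provisions: (g) operates (the record's age is 15 years, meeting the 14 years threshold), but yields to (h): (h) operates against (g): the coverage ratio is 62%, meeting the 60% threshold. (i) is triggered (a current Provisional Declaration is held), but is itself disapplied by (j): (j) is engaged — a current General Notice is held. (k) would limit (j) — Bastian is the subject of the briefing note — but (l) sets (k) aside: (l) is triggered — the reference index is 263, meeting the 262 threshold. Exception (c) stands.
Exception (d) requires that aggregate throughput is under 2,490 units; but aggregate throughput is 3,010 units, not under 2,490 units, so (d) is unavailable.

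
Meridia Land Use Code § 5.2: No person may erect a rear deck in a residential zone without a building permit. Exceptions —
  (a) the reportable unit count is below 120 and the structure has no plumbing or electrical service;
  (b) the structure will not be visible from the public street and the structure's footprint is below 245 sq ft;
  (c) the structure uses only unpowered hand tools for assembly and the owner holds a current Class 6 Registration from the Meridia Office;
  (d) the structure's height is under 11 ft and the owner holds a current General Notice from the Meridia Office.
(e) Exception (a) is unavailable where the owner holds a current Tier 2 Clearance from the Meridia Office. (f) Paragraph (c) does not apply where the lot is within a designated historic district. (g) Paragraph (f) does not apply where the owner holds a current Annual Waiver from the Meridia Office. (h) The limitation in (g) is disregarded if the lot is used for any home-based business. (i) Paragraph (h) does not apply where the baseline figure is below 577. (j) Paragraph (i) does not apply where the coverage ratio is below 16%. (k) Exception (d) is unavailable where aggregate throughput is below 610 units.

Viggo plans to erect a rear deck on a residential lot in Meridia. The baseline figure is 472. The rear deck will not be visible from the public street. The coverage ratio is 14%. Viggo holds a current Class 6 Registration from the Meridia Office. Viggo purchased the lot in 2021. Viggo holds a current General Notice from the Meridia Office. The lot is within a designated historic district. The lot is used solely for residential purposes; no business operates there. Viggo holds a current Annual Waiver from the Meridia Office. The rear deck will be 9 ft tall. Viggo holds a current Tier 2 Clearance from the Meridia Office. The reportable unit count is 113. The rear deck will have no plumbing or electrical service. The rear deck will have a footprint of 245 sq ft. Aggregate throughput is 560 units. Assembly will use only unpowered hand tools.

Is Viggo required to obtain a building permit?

No — exception (c) applies; Viggo does not need a building permit.

Exception (a) is satisfied on its face — the reportable unit count is 113, below the 120 limit; there is no plumbing or electrical service. However, paragraph (e) must be considered: (e) operates — a current Tier 2 Clearance is held. Exception (a) does not apply.
Exception (b) does not apply: the structure's footprint is 245 sq ft, not below 245 sq ft.
Exception (c) is satisfied on its face — assembly uses only hand tools; a current Class 6 Registration is held. As to paragraphs (f)–(j): (f) would limit (c) — the lot is in a historic district — but (g) sets (f) aside: (g) operates against (f): a current Annual Waiver is held. (h) is not engaged (the lot is solely residential), so (g) stands. (c) remains available.
Exception (d)'s conditions are all satisfied: the structure's height is 9 ft, under the 11 ft limit; a current General Notice is held. However, paragraph (k) must be considered: (k) operates against (d): aggregate throughput is 560 units, below the 610 units limit. So (d) is unavailable.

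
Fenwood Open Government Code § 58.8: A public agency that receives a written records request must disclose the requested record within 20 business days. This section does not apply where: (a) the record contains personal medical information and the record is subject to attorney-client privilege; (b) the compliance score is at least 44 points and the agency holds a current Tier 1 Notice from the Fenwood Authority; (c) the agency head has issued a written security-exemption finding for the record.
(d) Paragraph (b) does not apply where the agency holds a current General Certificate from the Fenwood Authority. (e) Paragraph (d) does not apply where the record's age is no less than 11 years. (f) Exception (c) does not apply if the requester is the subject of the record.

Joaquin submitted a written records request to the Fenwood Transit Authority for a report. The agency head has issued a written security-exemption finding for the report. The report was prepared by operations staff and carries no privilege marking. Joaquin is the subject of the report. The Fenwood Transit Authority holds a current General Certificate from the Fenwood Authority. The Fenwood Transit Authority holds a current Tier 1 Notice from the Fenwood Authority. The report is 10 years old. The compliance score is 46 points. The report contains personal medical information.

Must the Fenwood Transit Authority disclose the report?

Exception (a) fails — the report carries no privilege marking.
All of (b)'s requirements are met (the compliance score is 46 points, meeting the 44 points threshold; a current Tier 1 Notice is held). Turning to paragraphs (d)–(e): (d) operates — a current General Certificate is held. (e), which would lift (d), does not operate here — the record's age is 10 years, short of 11 years. (b) is therefore removed.
Exception (c) is satisfied on its face — a written security-exemption finding has been issued. But applying paragraph (f): (f) operates against (c): Joaquin is the subject of the report. Exception (c) does not apply.
No exception displaces § 58.8.

Yes — the Fenwood Transit Authority must disclose the report.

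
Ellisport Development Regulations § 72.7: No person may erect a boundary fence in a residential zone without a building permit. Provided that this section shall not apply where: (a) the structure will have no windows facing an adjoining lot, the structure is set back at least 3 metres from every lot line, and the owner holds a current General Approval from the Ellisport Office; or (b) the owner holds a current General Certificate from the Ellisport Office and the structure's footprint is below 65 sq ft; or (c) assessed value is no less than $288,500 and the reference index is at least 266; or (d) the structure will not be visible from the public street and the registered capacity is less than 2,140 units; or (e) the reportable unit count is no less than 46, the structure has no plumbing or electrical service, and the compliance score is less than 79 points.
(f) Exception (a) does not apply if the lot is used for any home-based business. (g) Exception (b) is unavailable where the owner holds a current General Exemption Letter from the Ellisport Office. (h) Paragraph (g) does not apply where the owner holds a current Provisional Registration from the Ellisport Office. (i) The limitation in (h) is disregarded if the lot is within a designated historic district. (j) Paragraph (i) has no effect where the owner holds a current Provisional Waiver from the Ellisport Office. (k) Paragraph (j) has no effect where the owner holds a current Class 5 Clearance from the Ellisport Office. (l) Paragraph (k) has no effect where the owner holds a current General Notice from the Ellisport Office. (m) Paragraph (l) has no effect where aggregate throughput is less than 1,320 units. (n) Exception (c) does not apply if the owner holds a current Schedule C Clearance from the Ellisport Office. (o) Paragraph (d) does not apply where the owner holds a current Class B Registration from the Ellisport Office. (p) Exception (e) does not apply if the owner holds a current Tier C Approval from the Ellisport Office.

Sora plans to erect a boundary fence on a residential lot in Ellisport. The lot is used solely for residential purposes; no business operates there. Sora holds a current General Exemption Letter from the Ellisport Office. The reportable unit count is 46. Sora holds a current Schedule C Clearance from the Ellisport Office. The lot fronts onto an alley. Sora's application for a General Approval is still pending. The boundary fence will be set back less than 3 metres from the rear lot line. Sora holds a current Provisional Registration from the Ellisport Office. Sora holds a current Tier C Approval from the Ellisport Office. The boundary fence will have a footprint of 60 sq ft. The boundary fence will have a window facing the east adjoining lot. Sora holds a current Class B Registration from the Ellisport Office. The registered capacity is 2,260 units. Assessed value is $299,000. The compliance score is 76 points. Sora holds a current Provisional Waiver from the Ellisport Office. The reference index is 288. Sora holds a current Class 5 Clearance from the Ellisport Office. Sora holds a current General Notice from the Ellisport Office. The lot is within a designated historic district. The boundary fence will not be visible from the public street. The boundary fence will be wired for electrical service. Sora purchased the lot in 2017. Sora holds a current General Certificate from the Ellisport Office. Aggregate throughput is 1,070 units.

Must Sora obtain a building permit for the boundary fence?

Exception (a) fails — a window faces an adjoining lot.
All of (b)'s requirements are met (a current General Certificate is held; the structure's footprint is 60 sq ft, below the 65 sq ft limit). But: (g) operates against (b): a current General Exemption Letter is held. (h) is triggered (a current Provisional Registration is held), but is set aside by (i): (i) operates against (h): the lot is in a historic district. (j) operates (a current Provisional Waiver is held), but is overridden by (k): (k) operates against (j): a current Class 5 Clearance is held. (l) applies (a current General Notice is held), but is overridden by (m): (m) applies — aggregate throughput is 1,070 units, less than the 1,320 units limit. So (b) is unavailable.
Exception (c): assessed value is $299,000, meeting the $288,500 threshold; the reference index is 288, meeting the 266 threshold — every condition holds. But applying paragraph (n): (n) is engaged — a current Schedule C Clearance is held. Exception (c) does not apply.
Exception (d) fails — the registered capacity is 2,260 units, not less than 2,140 units.
Exception (e) fails — electrical service is planned.
No exception displaces § 72.7.

Yes — Sora must obtain a building permit.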